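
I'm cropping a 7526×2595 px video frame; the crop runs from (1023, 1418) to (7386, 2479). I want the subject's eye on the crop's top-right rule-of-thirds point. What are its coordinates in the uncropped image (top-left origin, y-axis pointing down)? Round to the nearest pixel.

Crop width = 7386 − 1023 = 6363 px; one third is 2121.00 px.
Crop height = 2479 − 1418 = 1061 px; one third is 353.67 px.
The top-right point is two-thirds across and one-third down within the crop:
x = 1023 + 2 × 2121.00 ≈ 5265; y = 1418 + 1 × 353.67 ≈ 1772.

x = 5265 px, y = 1772 px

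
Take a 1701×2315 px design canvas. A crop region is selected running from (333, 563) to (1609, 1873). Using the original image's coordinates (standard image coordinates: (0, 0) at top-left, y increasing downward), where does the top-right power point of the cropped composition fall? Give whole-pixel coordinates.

Crop width = 1609 − 333 = 1276 px; one third is 425.33 px.
Crop height = 1873 − 563 = 1310 px; one third is 436.67 px.
The top-right point is two-thirds across and one-third down within the crop:
x = 333 + 2 × 425.33 ≈ 1184; y = 563 + 1 × 436.67 ≈ 1000.

(1184, 1000)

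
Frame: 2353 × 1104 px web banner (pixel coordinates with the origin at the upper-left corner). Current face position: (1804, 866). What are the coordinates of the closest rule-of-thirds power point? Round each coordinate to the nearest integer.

Third lines: x ∈ {784, 1569}, y ∈ {368, 736}.
1804 is closer to x = 1569; 866 is closer to y = 736.
So the nearest intersection is the lower-right power point.

(1569, 736)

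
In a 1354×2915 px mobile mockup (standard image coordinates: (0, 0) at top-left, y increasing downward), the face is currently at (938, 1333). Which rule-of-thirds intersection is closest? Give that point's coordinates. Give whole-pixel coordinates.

Third lines: x ∈ {451, 903}, y ∈ {972, 1943}.
938 is closer to x = 903; 1333 is closer to y = 972.
So the nearest intersection is the upper-right power point.

x = 903 px, y = 972 px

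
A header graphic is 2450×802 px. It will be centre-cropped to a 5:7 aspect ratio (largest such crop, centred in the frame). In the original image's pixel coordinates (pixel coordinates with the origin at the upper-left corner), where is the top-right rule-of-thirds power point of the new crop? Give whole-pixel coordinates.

(1320, 267)

2450/802 > 5/7, so the 5:7 crop keeps the full height 802 and trims width to 802 × 5/7 = 572.86 px.
Left offset = (2450 − 572.86)/2 = 938.57 px; top offset = 0.
Top-right is two-thirds across and one-third down within the crop:
x = 938.57 + 2 × 572.86/3 ≈ 1320; y = 0.00 + 1 × 802.00/3 ≈ 267.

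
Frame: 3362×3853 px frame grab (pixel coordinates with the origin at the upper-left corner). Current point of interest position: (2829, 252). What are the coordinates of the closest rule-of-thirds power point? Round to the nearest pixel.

Third lines: x ∈ {1121, 2241}, y ∈ {1284, 2569}.
2829 is closer to x = 2241; 252 is closer to y = 1284.
So the nearest intersection is the upper-right power point.

(2241, 1284)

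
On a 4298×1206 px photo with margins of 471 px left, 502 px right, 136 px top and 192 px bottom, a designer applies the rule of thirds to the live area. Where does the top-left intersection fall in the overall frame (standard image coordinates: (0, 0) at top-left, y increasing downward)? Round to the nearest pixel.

x = 1579 px, y = 429 px

Content width = 4298 − 471 − 502 = 3325 px; content height = 1206 − 136 − 192 = 878 px.
Top-left is one-third across and one-third down within the live area.
x = 471 + 1 × 3325/3 = 471 + 1108.33 ≈ 1579
y = 136 + 1 × 878/3 = 136 + 292.67 ≈ 429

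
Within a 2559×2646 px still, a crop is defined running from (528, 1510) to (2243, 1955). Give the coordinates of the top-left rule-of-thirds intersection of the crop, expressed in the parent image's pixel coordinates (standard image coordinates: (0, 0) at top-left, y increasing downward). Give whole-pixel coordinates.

(1100, 1658)

Crop width = 2243 − 528 = 1715 px; one third is 571.67 px.
Crop height = 1955 − 1510 = 445 px; one third is 148.33 px.
The top-left point is one-third across and one-third down within the crop:
x = 528 + 1 × 571.67 ≈ 1100; y = 1510 + 1 × 148.33 ≈ 1658.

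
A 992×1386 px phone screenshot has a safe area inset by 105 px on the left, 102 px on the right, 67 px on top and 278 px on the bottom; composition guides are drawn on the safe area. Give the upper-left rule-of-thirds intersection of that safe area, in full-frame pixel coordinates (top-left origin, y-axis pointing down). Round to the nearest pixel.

Content width = 992 − 105 − 102 = 785 px; content height = 1386 − 67 − 278 = 1041 px.
Upper-left is one-third across and one-third down within the safe area.
x = 105 + 1 × 785/3 = 105 + 261.67 ≈ 367
y = 67 + 1 × 1041/3 = 67 + 347.00 ≈ 414

x = 367 px, y = 414 px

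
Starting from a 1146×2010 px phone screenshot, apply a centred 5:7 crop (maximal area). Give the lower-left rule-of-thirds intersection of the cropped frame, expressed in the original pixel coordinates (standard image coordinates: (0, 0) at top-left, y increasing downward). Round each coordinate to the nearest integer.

1146/2010 < 5/7, so the 5:7 crop keeps the full width 1146 and trims height to 1146 × 7/5 = 1604.40 px.
Top offset = (2010 − 1604.40)/2 = 202.80 px; left offset = 0.
Lower-left is one-third across and two-thirds down within the crop:
x = 0.00 + 1 × 1146.00/3 ≈ 382; y = 202.80 + 2 × 1604.40/3 ≈ 1272.

x = 382 px, y = 1272 px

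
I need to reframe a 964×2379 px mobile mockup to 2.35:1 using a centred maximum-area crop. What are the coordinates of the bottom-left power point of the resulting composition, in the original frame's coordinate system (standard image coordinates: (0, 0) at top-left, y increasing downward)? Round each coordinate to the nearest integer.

x = 321 px, y = 1258 px

964/2379 < 2.35/1, so the 2.35:1 crop keeps the full width 964 and trims height to 964 × 1/2.35 = 410.21 px.
Top offset = (2379 − 410.21)/2 = 984.39 px; left offset = 0.
Bottom-left is one-third across and two-thirds down within the crop:
x = 0.00 + 1 × 964.00/3 ≈ 321; y = 984.39 + 2 × 410.21/3 ≈ 1258.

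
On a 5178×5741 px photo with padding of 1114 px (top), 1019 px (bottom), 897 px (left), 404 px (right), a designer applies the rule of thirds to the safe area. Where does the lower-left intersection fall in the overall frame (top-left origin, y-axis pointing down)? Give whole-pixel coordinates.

(2189, 3519)

Content width = 5178 − 897 − 404 = 3877 px; content height = 5741 − 1114 − 1019 = 3608 px.
Lower-left is one-third across and two-thirds down within the safe area.
x = 897 + 1 × 3877/3 = 897 + 1292.33 ≈ 2189
y = 1114 + 2 × 3608/3 = 1114 + 2405.33 ≈ 3519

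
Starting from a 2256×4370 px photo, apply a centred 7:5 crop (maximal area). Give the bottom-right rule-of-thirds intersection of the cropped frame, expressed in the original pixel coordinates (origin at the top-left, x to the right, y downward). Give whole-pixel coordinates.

(1504, 2454)

2256/4370 < 7/5, so the 7:5 crop keeps the full width 2256 and trims height to 2256 × 5/7 = 1611.43 px.
Top offset = (4370 − 1611.43)/2 = 1379.29 px; left offset = 0.
Bottom-right is two-thirds across and two-thirds down within the crop:
x = 0.00 + 2 × 2256.00/3 ≈ 1504; y = 1379.29 + 2 × 1611.43/3 ≈ 2454.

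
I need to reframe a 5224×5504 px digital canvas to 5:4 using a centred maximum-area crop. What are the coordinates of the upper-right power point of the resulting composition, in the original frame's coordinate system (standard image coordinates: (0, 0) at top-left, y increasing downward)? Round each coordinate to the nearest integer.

5224/5504 < 5/4, so the 5:4 crop keeps the full width 5224 and trims height to 5224 × 4/5 = 4179.20 px.
Top offset = (5504 − 4179.20)/2 = 662.40 px; left offset = 0.
Upper-right is two-thirds across and one-third down within the crop:
x = 0.00 + 2 × 5224.00/3 ≈ 3483; y = 662.40 + 1 × 4179.20/3 ≈ 2055.

x = 3483 px, y = 2055 px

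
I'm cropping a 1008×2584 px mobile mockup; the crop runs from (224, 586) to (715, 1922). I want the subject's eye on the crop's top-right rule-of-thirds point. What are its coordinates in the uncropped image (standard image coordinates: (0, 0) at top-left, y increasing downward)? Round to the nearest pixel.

x = 551 px, y = 1031 px

Crop width = 715 − 224 = 491 px; one third is 163.67 px.
Crop height = 1922 − 586 = 1336 px; one third is 445.33 px.
The top-right point is two-thirds across and one-third down within the crop:
x = 224 + 2 × 163.67 ≈ 551; y = 586 + 1 × 445.33 ≈ 1031.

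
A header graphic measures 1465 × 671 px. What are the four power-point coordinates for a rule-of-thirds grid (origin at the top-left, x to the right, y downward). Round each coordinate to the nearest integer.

One third of 1465 is 488.33; one third of 671 is 223.67.
Vertical third lines at x = 488 and x = 977; horizontal third lines at y = 224 and y = 447.

(488, 224), (977, 224), (488, 447), (977, 447)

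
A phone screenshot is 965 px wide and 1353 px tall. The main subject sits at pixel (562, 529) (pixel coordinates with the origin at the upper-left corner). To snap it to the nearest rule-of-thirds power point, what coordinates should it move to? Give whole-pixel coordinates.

(643, 451)

Third lines: x ∈ {322, 643}, y ∈ {451, 902}.
562 is closer to x = 643; 529 is closer to y = 451.
So the nearest intersection is the upper-right power point.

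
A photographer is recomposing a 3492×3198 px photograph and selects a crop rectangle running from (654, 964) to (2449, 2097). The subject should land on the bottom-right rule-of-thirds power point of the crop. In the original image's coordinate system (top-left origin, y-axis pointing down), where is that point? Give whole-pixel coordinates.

x = 1851 px, y = 1719 px

Crop width = 2449 − 654 = 1795 px; one third is 598.33 px.
Crop height = 2097 − 964 = 1133 px; one third is 377.67 px.
The bottom-right point is two-thirds across and two-thirds down within the crop:
x = 654 + 2 × 598.33 ≈ 1851; y = 964 + 2 × 377.67 ≈ 1719.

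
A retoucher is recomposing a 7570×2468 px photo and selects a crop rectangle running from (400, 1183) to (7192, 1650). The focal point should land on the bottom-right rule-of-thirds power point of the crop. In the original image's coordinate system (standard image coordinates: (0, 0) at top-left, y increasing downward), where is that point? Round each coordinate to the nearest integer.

x = 4928 px, y = 1494 px

Crop width = 7192 − 400 = 6792 px; one third is 2264.00 px.
Crop height = 1650 − 1183 = 467 px; one third is 155.67 px.
The bottom-right point is two-thirds across and two-thirds down within the crop:
x = 400 + 2 × 2264.00 ≈ 4928; y = 1183 + 2 × 155.67 ≈ 1494.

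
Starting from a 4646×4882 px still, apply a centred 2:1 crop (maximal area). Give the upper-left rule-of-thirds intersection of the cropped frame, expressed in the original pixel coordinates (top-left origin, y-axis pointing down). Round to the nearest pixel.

(1549, 2054)

4646/4882 < 2/1, so the 2:1 crop keeps the full width 4646 and trims height to 4646 × 1/2 = 2323.00 px.
Top offset = (4882 − 2323.00)/2 = 1279.50 px; left offset = 0.
Upper-left is one-third across and one-third down within the crop:
x = 0.00 + 1 × 4646.00/3 ≈ 1549; y = 1279.50 + 1 × 2323.00/3 ≈ 2054.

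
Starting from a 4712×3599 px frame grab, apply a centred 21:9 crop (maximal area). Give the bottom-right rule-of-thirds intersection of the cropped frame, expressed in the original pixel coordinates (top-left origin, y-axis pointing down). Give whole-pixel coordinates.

(3141, 2136)

4712/3599 < 21/9, so the 21:9 crop keeps the full width 4712 and trims height to 4712 × 9/21 = 2019.43 px.
Top offset = (3599 − 2019.43)/2 = 789.79 px; left offset = 0.
Bottom-right is two-thirds across and two-thirds down within the crop:
x = 0.00 + 2 × 4712.00/3 ≈ 3141; y = 789.79 + 2 × 2019.43/3 ≈ 2136.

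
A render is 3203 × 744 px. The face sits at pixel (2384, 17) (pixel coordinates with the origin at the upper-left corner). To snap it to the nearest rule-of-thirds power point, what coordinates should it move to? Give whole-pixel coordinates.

x = 2135 px, y = 248 px

Third lines: x ∈ {1068, 2135}, y ∈ {248, 496}.
2384 is closer to x = 2135; 17 is closer to y = 248.
So the nearest intersection is the upper-right power point.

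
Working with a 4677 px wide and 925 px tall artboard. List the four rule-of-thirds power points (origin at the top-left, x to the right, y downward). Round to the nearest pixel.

(1559, 308), (3118, 308), (1559, 617), (3118, 617)

One third of 4677 is 1559; one third of 925 is 308.33.
Vertical third lines at x = 1559 and x = 3118; horizontal third lines at y = 308 and y = 617.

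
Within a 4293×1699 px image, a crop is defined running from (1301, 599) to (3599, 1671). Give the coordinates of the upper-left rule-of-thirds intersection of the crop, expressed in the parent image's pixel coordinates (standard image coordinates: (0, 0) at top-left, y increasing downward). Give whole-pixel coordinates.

Crop width = 3599 − 1301 = 2298 px; one third is 766.00 px.
Crop height = 1671 − 599 = 1072 px; one third is 357.33 px.
The upper-left point is one-third across and one-third down within the crop:
x = 1301 + 1 × 766.00 ≈ 2067; y = 599 + 1 × 357.33 ≈ 956.

(2067, 956)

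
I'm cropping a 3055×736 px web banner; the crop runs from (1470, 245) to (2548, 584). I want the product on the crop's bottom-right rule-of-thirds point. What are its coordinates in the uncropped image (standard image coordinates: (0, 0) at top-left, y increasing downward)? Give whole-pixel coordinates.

x = 2189 px, y = 471 px

Crop width = 2548 − 1470 = 1078 px; one third is 359.33 px.
Crop height = 584 − 245 = 339 px; one third is 113.00 px.
The bottom-right point is two-thirds across and two-thirds down within the crop:
x = 1470 + 2 × 359.33 ≈ 2189; y = 245 + 2 × 113.00 ≈ 471.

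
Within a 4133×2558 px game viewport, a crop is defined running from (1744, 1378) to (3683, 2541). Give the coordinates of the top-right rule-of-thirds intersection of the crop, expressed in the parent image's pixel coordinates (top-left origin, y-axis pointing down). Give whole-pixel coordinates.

x = 3037 px, y = 1766 px

Crop width = 3683 − 1744 = 1939 px; one third is 646.33 px.
Crop height = 2541 − 1378 = 1163 px; one third is 387.67 px.
The top-right point is two-thirds across and one-third down within the crop:
x = 1744 + 2 × 646.33 ≈ 3037; y = 1378 + 1 × 387.67 ≈ 1766.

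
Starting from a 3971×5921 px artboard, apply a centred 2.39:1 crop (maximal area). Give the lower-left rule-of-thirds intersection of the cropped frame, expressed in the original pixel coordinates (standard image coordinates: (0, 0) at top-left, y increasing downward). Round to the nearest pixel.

(1324, 3237)

3971/5921 < 2.39/1, so the 2.39:1 crop keeps the full width 3971 and trims height to 3971 × 1/2.39 = 1661.51 px.
Top offset = (5921 − 1661.51)/2 = 2129.75 px; left offset = 0.
Lower-left is one-third across and two-thirds down within the crop:
x = 0.00 + 1 × 3971.00/3 ≈ 1324; y = 2129.75 + 2 × 1661.51/3 ≈ 3237.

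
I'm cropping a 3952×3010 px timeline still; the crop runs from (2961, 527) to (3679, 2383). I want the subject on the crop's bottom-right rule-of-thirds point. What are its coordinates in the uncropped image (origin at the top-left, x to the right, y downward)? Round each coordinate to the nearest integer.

x = 3440 px, y = 1764 px

Crop width = 3679 − 2961 = 718 px; one third is 239.33 px.
Crop height = 2383 − 527 = 1856 px; one third is 618.67 px.
The bottom-right point is two-thirds across and two-thirds down within the crop:
x = 2961 + 2 × 239.33 ≈ 3440; y = 527 + 2 × 618.67 ≈ 1764.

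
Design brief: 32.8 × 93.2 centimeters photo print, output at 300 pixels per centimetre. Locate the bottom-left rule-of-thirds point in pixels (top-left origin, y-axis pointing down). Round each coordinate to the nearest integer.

In pixels the canvas is 32.8 × 300 = 9840 wide and 93.2 × 300 = 27960 tall.
The bottom-left point is one-third across and two-thirds down:
x = 1 × 9840/3 ≈ 3280; y = 2 × 27960/3 ≈ 18640.

x = 3280 px, y = 18640 px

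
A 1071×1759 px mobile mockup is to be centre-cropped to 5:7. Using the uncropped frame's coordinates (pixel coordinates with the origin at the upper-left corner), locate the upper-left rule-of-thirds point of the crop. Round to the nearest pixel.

1071/1759 < 5/7, so the 5:7 crop keeps the full width 1071 and trims height to 1071 × 7/5 = 1499.40 px.
Top offset = (1759 − 1499.40)/2 = 129.80 px; left offset = 0.
Upper-left is one-third across and one-third down within the crop:
x = 0.00 + 1 × 1071.00/3 ≈ 357; y = 129.80 + 1 × 1499.40/3 ≈ 630.

x = 357 px, y = 630 px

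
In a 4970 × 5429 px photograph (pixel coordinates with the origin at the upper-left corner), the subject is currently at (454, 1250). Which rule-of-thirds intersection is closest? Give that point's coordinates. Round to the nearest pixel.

(1657, 1810)

Third lines: x ∈ {1657, 3313}, y ∈ {1810, 3619}.
454 is closer to x = 1657; 1250 is closer to y = 1810.
So the nearest intersection is the upper-left power point.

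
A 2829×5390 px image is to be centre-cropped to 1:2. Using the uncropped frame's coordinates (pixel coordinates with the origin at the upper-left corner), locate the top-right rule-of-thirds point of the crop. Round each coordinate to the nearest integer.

2829/5390 > 1/2, so the 1:2 crop keeps the full height 5390 and trims width to 5390 × 1/2 = 2695.00 px.
Left offset = (2829 − 2695.00)/2 = 67.00 px; top offset = 0.
Top-right is two-thirds across and one-third down within the crop:
x = 67.00 + 2 × 2695.00/3 ≈ 1864; y = 0.00 + 1 × 5390.00/3 ≈ 1797.

x = 1864 px, y = 1797 px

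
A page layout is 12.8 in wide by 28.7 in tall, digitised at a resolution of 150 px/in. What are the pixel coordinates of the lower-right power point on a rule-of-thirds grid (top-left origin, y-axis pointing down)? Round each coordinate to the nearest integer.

In pixels the canvas is 12.8 × 150 = 1920 wide and 28.7 × 150 = 4305 tall.
The lower-right point is two-thirds across and two-thirds down:
x = 2 × 1920/3 ≈ 1280; y = 2 × 4305/3 ≈ 2870.

(1280, 2870)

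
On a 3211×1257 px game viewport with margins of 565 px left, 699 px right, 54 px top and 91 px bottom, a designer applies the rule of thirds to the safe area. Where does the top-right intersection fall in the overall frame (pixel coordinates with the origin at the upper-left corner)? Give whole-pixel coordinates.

Content width = 3211 − 565 − 699 = 1947 px; content height = 1257 − 54 − 91 = 1112 px.
Top-right is two-thirds across and one-third down within the safe area.
x = 565 + 2 × 1947/3 = 565 + 1298.00 ≈ 1863
y = 54 + 1 × 1112/3 = 54 + 370.67 ≈ 425

x = 1863 px, y = 425 px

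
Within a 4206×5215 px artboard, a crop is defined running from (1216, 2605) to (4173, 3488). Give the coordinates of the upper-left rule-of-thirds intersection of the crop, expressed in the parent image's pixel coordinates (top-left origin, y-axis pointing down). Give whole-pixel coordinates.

Crop width = 4173 − 1216 = 2957 px; one third is 985.67 px.
Crop height = 3488 − 2605 = 883 px; one third is 294.33 px.
The upper-left point is one-third across and one-third down within the crop:
x = 1216 + 1 × 985.67 ≈ 2202; y = 2605 + 1 × 294.33 ≈ 2899.

(2202, 2899)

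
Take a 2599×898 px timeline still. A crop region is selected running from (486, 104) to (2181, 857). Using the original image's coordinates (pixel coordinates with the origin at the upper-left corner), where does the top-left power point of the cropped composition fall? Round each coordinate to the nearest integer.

(1051, 355)

Crop width = 2181 − 486 = 1695 px; one third is 565.00 px.
Crop height = 857 − 104 = 753 px; one third is 251.00 px.
The top-left point is one-third across and one-third down within the crop:
x = 486 + 1 × 565.00 ≈ 1051; y = 104 + 1 × 251.00 ≈ 355.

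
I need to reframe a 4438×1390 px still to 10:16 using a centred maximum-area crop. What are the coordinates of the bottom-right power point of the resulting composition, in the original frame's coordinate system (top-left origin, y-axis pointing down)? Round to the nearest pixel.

(2364, 927)

4438/1390 > 10/16, so the 10:16 crop keeps the full height 1390 and trims width to 1390 × 10/16 = 868.75 px.
Left offset = (4438 − 868.75)/2 = 1784.62 px; top offset = 0.
Bottom-right is two-thirds across and two-thirds down within the crop:
x = 1784.62 + 2 × 868.75/3 ≈ 2364; y = 0.00 + 2 × 1390.00/3 ≈ 927.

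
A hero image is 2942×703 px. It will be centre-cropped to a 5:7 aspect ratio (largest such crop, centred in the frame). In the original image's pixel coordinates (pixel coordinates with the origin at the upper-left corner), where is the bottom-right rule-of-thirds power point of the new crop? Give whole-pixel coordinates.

(1555, 469)

2942/703 > 5/7, so the 5:7 crop keeps the full height 703 and trims width to 703 × 5/7 = 502.14 px.
Left offset = (2942 − 502.14)/2 = 1219.93 px; top offset = 0.
Bottom-right is two-thirds across and two-thirds down within the crop:
x = 1219.93 + 2 × 502.14/3 ≈ 1555; y = 0.00 + 2 × 703.00/3 ≈ 469.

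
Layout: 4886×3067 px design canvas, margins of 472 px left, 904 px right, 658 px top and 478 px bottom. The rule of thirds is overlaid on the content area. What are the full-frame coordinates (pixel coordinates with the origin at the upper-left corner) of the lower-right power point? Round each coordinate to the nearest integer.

Content width = 4886 − 472 − 904 = 3510 px; content height = 3067 − 658 − 478 = 1931 px.
Lower-right is two-thirds across and two-thirds down within the content area.
x = 472 + 2 × 3510/3 = 472 + 2340.00 ≈ 2812
y = 658 + 2 × 1931/3 = 658 + 1287.33 ≈ 1945

(2812, 1945)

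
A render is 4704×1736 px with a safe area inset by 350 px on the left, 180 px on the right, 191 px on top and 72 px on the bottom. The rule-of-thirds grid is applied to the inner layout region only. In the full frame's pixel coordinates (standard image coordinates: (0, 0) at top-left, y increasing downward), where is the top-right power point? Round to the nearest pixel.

Content width = 4704 − 350 − 180 = 4174 px; content height = 1736 − 191 − 72 = 1473 px.
Top-right is two-thirds across and one-third down within the inner layout region.
x = 350 + 2 × 4174/3 = 350 + 2782.67 ≈ 3133
y = 191 + 1 × 1473/3 = 191 + 491.00 ≈ 682

(3133, 682)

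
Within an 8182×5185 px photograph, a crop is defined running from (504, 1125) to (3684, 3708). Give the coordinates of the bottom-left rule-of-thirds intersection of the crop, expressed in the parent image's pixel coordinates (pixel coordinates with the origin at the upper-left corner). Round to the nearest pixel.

(1564, 2847)

Crop width = 3684 − 504 = 3180 px; one third is 1060.00 px.
Crop height = 3708 − 1125 = 2583 px; one third is 861.00 px.
The bottom-left point is one-third across and two-thirds down within the crop:
x = 504 + 1 × 1060.00 ≈ 1564; y = 1125 + 2 × 861.00 ≈ 2847.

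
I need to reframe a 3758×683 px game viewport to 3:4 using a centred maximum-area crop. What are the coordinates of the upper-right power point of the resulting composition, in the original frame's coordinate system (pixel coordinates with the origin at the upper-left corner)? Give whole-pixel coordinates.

3758/683 > 3/4, so the 3:4 crop keeps the full height 683 and trims width to 683 × 3/4 = 512.25 px.
Left offset = (3758 − 512.25)/2 = 1622.88 px; top offset = 0.
Upper-right is two-thirds across and one-third down within the crop:
x = 1622.88 + 2 × 512.25/3 ≈ 1964; y = 0.00 + 1 × 683.00/3 ≈ 228.

(1964, 228)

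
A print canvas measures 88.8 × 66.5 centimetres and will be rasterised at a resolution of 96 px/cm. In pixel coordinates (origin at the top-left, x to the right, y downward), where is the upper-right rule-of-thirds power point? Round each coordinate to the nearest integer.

(5683, 2128)

In pixels the canvas is 88.8 × 96 = 8524.8 wide and 66.5 × 96 = 6384 tall.
The upper-right point is two-thirds across and one-third down:
x = 2 × 8524.8/3 ≈ 5683; y = 1 × 6384/3 ≈ 2128.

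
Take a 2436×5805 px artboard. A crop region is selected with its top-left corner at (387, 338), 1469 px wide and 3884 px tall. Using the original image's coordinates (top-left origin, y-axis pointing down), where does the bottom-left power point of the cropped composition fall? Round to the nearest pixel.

One third of the crop width 1469 is 489.67 px.
One third of the crop height 3884 is 1294.67 px.
The bottom-left point is one-third across and two-thirds down within the crop:
x = 387 + 1 × 489.67 ≈ 877; y = 338 + 2 × 1294.67 ≈ 2927.

(877, 2927)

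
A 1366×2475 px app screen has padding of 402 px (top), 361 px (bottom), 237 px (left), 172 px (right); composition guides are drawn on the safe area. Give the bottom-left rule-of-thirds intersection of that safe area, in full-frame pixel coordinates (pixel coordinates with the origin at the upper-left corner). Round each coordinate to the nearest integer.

Content width = 1366 − 237 − 172 = 957 px; content height = 2475 − 402 − 361 = 1712 px.
Bottom-left is one-third across and two-thirds down within the safe area.
x = 237 + 1 × 957/3 = 237 + 319.00 ≈ 556
y = 402 + 2 × 1712/3 = 402 + 1141.33 ≈ 1543

x = 556 px, y = 1543 px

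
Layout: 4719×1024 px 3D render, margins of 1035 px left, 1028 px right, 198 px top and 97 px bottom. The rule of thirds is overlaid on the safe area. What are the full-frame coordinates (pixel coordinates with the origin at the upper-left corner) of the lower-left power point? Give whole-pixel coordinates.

x = 1920 px, y = 684 px

Content width = 4719 − 1035 − 1028 = 2656 px; content height = 1024 − 198 − 97 = 729 px.
Lower-left is one-third across and two-thirds down within the safe area.
x = 1035 + 1 × 2656/3 = 1035 + 885.33 ≈ 1920
y = 198 + 2 × 729/3 = 198 + 486.00 ≈ 684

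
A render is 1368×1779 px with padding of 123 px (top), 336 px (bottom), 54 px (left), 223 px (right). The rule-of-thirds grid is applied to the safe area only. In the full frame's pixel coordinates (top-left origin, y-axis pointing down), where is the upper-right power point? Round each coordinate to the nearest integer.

Content width = 1368 − 54 − 223 = 1091 px; content height = 1779 − 123 − 336 = 1320 px.
Upper-right is two-thirds across and one-third down within the safe area.
x = 54 + 2 × 1091/3 = 54 + 727.33 ≈ 781
y = 123 + 1 × 1320/3 = 123 + 440.00 ≈ 563

x = 781 px, y = 563 px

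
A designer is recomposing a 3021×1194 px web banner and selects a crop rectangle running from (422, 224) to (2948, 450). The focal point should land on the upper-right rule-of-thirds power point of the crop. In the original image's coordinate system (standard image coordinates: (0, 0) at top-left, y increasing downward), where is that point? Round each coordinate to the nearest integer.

x = 2106 px, y = 299 px

Crop width = 2948 − 422 = 2526 px; one third is 842.00 px.
Crop height = 450 − 224 = 226 px; one third is 75.33 px.
The upper-right point is two-thirds across and one-third down within the crop:
x = 422 + 2 × 842.00 ≈ 2106; y = 224 + 1 × 75.33 ≈ 299.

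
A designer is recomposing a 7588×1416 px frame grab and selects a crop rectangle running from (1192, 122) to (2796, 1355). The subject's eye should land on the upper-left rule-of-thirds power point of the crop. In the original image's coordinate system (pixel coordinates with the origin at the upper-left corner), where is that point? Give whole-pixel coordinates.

Crop width = 2796 − 1192 = 1604 px; one third is 534.67 px.
Crop height = 1355 − 122 = 1233 px; one third is 411.00 px.
The upper-left point is one-third across and one-third down within the crop:
x = 1192 + 1 × 534.67 ≈ 1727; y = 122 + 1 × 411.00 ≈ 533.

x = 1727 px, y = 533 px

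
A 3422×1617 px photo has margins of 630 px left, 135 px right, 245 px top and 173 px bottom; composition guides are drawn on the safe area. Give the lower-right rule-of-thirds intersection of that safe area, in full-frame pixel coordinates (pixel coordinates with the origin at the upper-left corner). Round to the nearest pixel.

(2401, 1044)

Content width = 3422 − 630 − 135 = 2657 px; content height = 1617 − 245 − 173 = 1199 px.
Lower-right is two-thirds across and two-thirds down within the safe area.
x = 630 + 2 × 2657/3 = 630 + 1771.33 ≈ 2401
y = 245 + 2 × 1199/3 = 245 + 799.33 ≈ 1044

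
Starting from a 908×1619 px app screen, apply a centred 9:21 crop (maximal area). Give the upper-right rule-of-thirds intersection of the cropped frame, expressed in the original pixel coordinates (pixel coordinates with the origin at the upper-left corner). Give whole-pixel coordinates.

(570, 540)

908/1619 > 9/21, so the 9:21 crop keeps the full height 1619 and trims width to 1619 × 9/21 = 693.86 px.
Left offset = (908 − 693.86)/2 = 107.07 px; top offset = 0.
Upper-right is two-thirds across and one-third down within the crop:
x = 107.07 + 2 × 693.86/3 ≈ 570; y = 0.00 + 1 × 1619.00/3 ≈ 540.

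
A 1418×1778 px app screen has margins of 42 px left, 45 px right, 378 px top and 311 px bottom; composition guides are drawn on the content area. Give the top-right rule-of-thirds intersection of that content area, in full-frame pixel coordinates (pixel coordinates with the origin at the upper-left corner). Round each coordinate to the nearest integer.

(929, 741)

Content width = 1418 − 42 − 45 = 1331 px; content height = 1778 − 378 − 311 = 1089 px.
Top-right is two-thirds across and one-third down within the content area.
x = 42 + 2 × 1331/3 = 42 + 887.33 ≈ 929
y = 378 + 1 × 1089/3 = 378 + 363.00 ≈ 741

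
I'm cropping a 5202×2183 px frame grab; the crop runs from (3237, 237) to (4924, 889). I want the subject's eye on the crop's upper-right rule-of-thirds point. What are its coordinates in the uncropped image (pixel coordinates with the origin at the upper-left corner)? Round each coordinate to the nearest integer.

x = 4362 px, y = 454 px

Crop width = 4924 − 3237 = 1687 px; one third is 562.33 px.
Crop height = 889 − 237 = 652 px; one third is 217.33 px.
The upper-right point is two-thirds across and one-third down within the crop:
x = 3237 + 2 × 562.33 ≈ 4362; y = 237 + 1 × 217.33 ≈ 454.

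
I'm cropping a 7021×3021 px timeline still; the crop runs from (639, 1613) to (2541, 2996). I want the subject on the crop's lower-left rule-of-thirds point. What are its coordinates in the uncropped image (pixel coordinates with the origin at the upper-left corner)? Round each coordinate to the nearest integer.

Crop width = 2541 − 639 = 1902 px; one third is 634.00 px.
Crop height = 2996 − 1613 = 1383 px; one third is 461.00 px.
The lower-left point is one-third across and two-thirds down within the crop:
x = 639 + 1 × 634.00 ≈ 1273; y = 1613 + 2 × 461.00 ≈ 2535.

x = 1273 px, y = 2535 px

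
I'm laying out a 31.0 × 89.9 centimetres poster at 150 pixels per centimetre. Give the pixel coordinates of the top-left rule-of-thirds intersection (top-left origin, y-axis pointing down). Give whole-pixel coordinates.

x = 1550 px, y = 4495 px

In pixels the canvas is 31.0 × 150 = 4650 wide and 89.9 × 150 = 13485 tall.
The top-left point is one-third across and one-third down:
x = 1 × 4650/3 ≈ 1550; y = 1 × 13485/3 ≈ 4495.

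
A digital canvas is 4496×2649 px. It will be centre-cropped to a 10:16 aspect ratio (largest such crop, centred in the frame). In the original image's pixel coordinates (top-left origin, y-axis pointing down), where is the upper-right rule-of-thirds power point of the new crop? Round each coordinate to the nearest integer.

4496/2649 > 10/16, so the 10:16 crop keeps the full height 2649 and trims width to 2649 × 10/16 = 1655.62 px.
Left offset = (4496 − 1655.62)/2 = 1420.19 px; top offset = 0.
Upper-right is two-thirds across and one-third down within the crop:
x = 1420.19 + 2 × 1655.62/3 ≈ 2524; y = 0.00 + 1 × 2649.00/3 ≈ 883.

(2524, 883)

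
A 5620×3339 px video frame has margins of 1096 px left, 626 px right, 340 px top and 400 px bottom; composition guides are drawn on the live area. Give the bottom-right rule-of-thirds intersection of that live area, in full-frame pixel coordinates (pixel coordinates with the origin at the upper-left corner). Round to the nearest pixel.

(3695, 2073)

Content width = 5620 − 1096 − 626 = 3898 px; content height = 3339 − 340 − 400 = 2599 px.
Bottom-right is two-thirds across and two-thirds down within the live area.
x = 1096 + 2 × 3898/3 = 1096 + 2598.67 ≈ 3695
y = 340 + 2 × 2599/3 = 340 + 1732.67 ≈ 2073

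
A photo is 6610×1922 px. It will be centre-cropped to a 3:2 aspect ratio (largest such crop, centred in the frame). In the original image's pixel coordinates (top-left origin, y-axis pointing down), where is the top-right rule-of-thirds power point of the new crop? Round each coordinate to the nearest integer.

6610/1922 > 3/2, so the 3:2 crop keeps the full height 1922 and trims width to 1922 × 3/2 = 2883.00 px.
Left offset = (6610 − 2883.00)/2 = 1863.50 px; top offset = 0.
Top-right is two-thirds across and one-third down within the crop:
x = 1863.50 + 2 × 2883.00/3 ≈ 3786; y = 0.00 + 1 × 1922.00/3 ≈ 641.

(3786, 641)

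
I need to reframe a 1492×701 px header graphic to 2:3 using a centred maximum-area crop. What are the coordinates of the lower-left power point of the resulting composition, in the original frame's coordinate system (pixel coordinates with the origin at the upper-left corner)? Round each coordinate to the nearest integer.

1492/701 > 2/3, so the 2:3 crop keeps the full height 701 and trims width to 701 × 2/3 = 467.33 px.
Left offset = (1492 − 467.33)/2 = 512.33 px; top offset = 0.
Lower-left is one-third across and two-thirds down within the crop:
x = 512.33 + 1 × 467.33/3 ≈ 668; y = 0.00 + 2 × 701.00/3 ≈ 467.

(668, 467)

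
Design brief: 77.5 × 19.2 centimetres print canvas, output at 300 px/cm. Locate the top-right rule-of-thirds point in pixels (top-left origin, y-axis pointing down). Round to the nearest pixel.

(15500, 1920)

In pixels the canvas is 77.5 × 300 = 23250 wide and 19.2 × 300 = 5760 tall.
The top-right point is two-thirds across and one-third down:
x = 2 × 23250/3 ≈ 15500; y = 1 × 5760/3 ≈ 1920.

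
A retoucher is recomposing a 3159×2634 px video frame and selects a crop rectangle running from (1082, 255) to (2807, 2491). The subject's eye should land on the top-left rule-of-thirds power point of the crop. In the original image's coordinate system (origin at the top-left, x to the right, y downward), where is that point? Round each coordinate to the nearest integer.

Crop width = 2807 − 1082 = 1725 px; one third is 575.00 px.
Crop height = 2491 − 255 = 2236 px; one third is 745.33 px.
The top-left point is one-third across and one-third down within the crop:
x = 1082 + 1 × 575.00 ≈ 1657; y = 255 + 1 × 745.33 ≈ 1000.

x = 1657 px, y = 1000 px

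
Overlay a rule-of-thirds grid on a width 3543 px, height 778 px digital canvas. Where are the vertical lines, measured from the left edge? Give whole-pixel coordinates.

1181 px and 2362 px

3543 / 3 = 1181, so the vertical lines sit at one and two thirds of 3543.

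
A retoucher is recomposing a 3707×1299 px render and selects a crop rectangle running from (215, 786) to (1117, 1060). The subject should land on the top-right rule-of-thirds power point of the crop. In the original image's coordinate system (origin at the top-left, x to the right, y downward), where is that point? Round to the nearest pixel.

Crop width = 1117 − 215 = 902 px; one third is 300.67 px.
Crop height = 1060 − 786 = 274 px; one third is 91.33 px.
The top-right point is two-thirds across and one-third down within the crop:
x = 215 + 2 × 300.67 ≈ 816; y = 786 + 1 × 91.33 ≈ 877.

x = 816 px, y = 877 px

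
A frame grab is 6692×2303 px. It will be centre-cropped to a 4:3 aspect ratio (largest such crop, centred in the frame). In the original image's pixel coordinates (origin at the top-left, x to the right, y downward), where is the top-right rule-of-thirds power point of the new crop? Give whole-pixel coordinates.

x = 3858 px, y = 768 px

6692/2303 > 4/3, so the 4:3 crop keeps the full height 2303 and trims width to 2303 × 4/3 = 3070.67 px.
Left offset = (6692 − 3070.67)/2 = 1810.67 px; top offset = 0.
Top-right is two-thirds across and one-third down within the crop:
x = 1810.67 + 2 × 3070.67/3 ≈ 3858; y = 0.00 + 1 × 2303.00/3 ≈ 768.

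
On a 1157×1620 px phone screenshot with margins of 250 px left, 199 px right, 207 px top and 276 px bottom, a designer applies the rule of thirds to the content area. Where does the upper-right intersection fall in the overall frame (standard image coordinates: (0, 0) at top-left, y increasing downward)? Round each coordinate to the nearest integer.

(722, 586)

Content width = 1157 − 250 − 199 = 708 px; content height = 1620 − 207 − 276 = 1137 px.
Upper-right is two-thirds across and one-third down within the content area.
x = 250 + 2 × 708/3 = 250 + 472.00 ≈ 722
y = 207 + 1 × 1137/3 = 207 + 379.00 ≈ 586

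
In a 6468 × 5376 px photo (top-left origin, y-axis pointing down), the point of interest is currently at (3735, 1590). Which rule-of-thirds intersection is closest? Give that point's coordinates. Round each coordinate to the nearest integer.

Third lines: x ∈ {2156, 4312}, y ∈ {1792, 3584}.
3735 is closer to x = 4312; 1590 is closer to y = 1792.
So the nearest intersection is the upper-right power point.

(4312, 1792)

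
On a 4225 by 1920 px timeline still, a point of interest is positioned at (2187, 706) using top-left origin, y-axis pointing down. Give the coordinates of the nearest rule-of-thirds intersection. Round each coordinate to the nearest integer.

(2817, 640)

Third lines: x ∈ {1408, 2817}, y ∈ {640, 1280}.
2187 is closer to x = 2817; 706 is closer to y = 640.
So the nearest intersection is the upper-right power point.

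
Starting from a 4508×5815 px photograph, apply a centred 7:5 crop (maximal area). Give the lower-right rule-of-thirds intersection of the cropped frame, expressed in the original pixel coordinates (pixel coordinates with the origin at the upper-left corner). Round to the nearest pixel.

(3005, 3444)

4508/5815 < 7/5, so the 7:5 crop keeps the full width 4508 and trims height to 4508 × 5/7 = 3220.00 px.
Top offset = (5815 − 3220.00)/2 = 1297.50 px; left offset = 0.
Lower-right is two-thirds across and two-thirds down within the crop:
x = 0.00 + 2 × 4508.00/3 ≈ 3005; y = 1297.50 + 2 × 3220.00/3 ≈ 3444.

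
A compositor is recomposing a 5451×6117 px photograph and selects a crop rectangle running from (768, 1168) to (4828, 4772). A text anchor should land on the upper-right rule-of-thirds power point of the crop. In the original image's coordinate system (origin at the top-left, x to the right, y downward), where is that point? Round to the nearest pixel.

(3475, 2369)

Crop width = 4828 − 768 = 4060 px; one third is 1353.33 px.
Crop height = 4772 − 1168 = 3604 px; one third is 1201.33 px.
The upper-right point is two-thirds across and one-third down within the crop:
x = 768 + 2 × 1353.33 ≈ 3475; y = 1168 + 1 × 1201.33 ≈ 2369.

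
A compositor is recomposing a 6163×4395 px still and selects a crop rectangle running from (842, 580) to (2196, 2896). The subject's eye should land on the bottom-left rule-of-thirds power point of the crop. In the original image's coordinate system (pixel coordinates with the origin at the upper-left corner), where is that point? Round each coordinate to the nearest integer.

(1293, 2124)

Crop width = 2196 − 842 = 1354 px; one third is 451.33 px.
Crop height = 2896 − 580 = 2316 px; one third is 772.00 px.
The bottom-left point is one-third across and two-thirds down within the crop:
x = 842 + 1 × 451.33 ≈ 1293; y = 580 + 2 × 772.00 ≈ 2124.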